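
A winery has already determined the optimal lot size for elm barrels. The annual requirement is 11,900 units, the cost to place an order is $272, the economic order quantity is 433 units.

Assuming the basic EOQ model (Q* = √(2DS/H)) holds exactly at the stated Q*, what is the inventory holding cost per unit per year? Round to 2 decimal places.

Since Q* = (2DS/H)^½, squaring gives Q*²·H = 2DS.
H = 2DS / Q² = 2 × 11,900 × 272 / 433² = 34.5279

$34.53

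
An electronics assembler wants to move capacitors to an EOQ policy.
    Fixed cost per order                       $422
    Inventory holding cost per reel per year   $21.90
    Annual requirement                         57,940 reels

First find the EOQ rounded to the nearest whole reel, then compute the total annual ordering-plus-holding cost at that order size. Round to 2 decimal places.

2DS/H = 2·57,940·422/21.9 = 2,232,938.81
EOQ = √2,232,938.81 ≈ 1,494.30 → Q = 1,494 reels
Annual ordering cost = (D/Q)·S = (57,940/1,494) × 422 = $16,365.92
Annual holding cost  = (Q/2)·H = (1,494/2) × 21.9 = $16,359.30
Total = $16,365.92 + $16,359.30 = $32,725.22

$32,725.22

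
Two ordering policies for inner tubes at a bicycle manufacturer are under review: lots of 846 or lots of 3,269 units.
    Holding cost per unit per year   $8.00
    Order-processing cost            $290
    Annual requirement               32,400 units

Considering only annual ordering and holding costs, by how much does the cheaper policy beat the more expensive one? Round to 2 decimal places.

TC(Q) = (D/Q)S + (Q/2)H
TC(846) = (32,400/846)×290 + (846/2)×8 = $14,490.38
TC(3,269) = (32,400/3,269)×290 + (3,269/2)×8 = $15,950.27
Lots of 846 are cheaper by $1,459.89.

$1,459.89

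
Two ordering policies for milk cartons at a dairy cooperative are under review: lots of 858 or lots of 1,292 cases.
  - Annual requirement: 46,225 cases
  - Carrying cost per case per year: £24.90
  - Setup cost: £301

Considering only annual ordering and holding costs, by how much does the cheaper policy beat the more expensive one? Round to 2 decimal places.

For each Q, cost = (D/Q)·S + (Q/2)·H.
TC(858) = (46,225/858)×301 + (858/2)×24.9 = £26,898.56
TC(1,292) = (46,225/1,292)×301 + (1,292/2)×24.9 = £26,854.54
Lots of 1,292 are cheaper by £44.03.

£44.03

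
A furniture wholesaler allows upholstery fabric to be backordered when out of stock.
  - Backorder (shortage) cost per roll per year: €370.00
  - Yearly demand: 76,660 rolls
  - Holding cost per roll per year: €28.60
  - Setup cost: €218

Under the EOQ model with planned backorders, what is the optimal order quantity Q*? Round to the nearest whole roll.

Q* = √(2DS/H) · √((H + b)/b)
   = √(2 × 76,660 × 218 / 28.6) · √((28.6 + 370) / 370)
   = 1,081.047 × 1.0379 ≈ 1,122.05

1,122 rolls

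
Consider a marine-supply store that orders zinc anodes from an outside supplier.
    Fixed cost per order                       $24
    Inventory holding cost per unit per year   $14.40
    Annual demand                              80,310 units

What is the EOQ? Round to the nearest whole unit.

517 units

Q* = √(2·D·S / H) = √(2·80,310·24 / 14.4) = √267,700.0 ≈ 517.40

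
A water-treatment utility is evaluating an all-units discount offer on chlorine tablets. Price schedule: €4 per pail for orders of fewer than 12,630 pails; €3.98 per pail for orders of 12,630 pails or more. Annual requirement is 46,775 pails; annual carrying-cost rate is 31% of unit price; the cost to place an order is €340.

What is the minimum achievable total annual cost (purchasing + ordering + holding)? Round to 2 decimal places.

€193,380.18

H₁ = 31%×€4 = €1.2400;  H₂ = 31%×€3.98 = €1.2338
EOQ₁ = √(2×46,775×340/1.2400) = 5,064.66  (< 12,630, feasible at tier 1)
EOQ₂ = √(2×46,775×340/1.2338) = 5,077.37  (< 12,630 → use Q = 12,630 at tier-2 price)
TC(tier 1 (EOQ₁), Q≈5,064.7) = €193,380.18
TC(tier 2, Q≈12,630.0) = €195,215.13
Minimum at tier 1 (EOQ₁): €193,380.18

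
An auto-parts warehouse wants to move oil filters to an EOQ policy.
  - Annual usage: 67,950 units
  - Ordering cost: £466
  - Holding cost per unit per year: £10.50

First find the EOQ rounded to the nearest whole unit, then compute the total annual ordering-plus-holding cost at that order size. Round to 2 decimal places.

EOQ = √(2DS/H) = √(2 × 67,950 × 466 / 10.5)
    = √(6,031,371.43) ≈ 2,455.89 → Q = 2,456 units
Annual ordering cost = (D/Q)·S = (67,950/2,456) × 466 = £12,892.79
Annual holding cost  = (Q/2)·H = (2,456/2) × 10.5 = £12,894.00
Total = £12,892.79 + £12,894.00 = £25,786.79

£25,786.79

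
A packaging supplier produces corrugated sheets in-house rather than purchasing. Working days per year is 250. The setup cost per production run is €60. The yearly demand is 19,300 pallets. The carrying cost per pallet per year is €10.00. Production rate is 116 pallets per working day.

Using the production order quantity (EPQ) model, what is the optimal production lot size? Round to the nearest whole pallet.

Daily demand d = 19,300/250 = 77.200; p = 116; 1 − d/p = 0.33448
EPQ = √(2DS / (H(1 − d/p)))
    = √(2 × 19,300 × 60 / (10 × 0.33448)) ≈ 832.11

832 pallets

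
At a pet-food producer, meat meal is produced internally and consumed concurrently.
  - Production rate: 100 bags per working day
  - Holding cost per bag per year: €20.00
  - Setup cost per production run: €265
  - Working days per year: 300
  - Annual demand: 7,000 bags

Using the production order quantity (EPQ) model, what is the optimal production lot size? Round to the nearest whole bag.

492 bags

d = 7,000/300 = 23.3333 bags/day;  effective holding cost H(1 − d/p) = 20·(1 − 23.3333/100) = 15.33333
Q* = √(2DS / H_eff) = √(2·7,000·265 / 15.33333) ≈ 491.89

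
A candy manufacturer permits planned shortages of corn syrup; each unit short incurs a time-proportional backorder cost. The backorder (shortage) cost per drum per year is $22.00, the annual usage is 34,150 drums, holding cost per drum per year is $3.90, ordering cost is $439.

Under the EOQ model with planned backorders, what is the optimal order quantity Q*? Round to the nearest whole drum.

3,008 drums

Q* = √(2DS/H) · √((H + b)/b)
   = √(2 × 34,150 × 439 / 3.9) · √((3.9 + 22) / 22)
   = 2,772.747 × 1.0850 ≈ 3,008.49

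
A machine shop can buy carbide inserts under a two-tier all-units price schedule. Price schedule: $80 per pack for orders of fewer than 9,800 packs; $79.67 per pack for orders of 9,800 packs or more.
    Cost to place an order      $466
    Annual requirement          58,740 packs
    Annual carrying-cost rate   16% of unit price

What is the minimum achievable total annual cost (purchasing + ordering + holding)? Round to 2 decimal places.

$4,725,671.58

H₁ = 16%×$80 = $12.8000;  H₂ = 16%×$79.67 = $12.7472
EOQ₁ = √(2×58,740×466/12.8000) = 2,068.09  (< 9,800, feasible at tier 1)
EOQ₂ = √(2×58,740×466/12.7472) = 2,072.37  (< 9,800 → use Q = 9,800 at tier-2 price)
TC(tier 1 (EOQ₁), Q≈2,068.1) = $4,725,671.58
TC(tier 2, Q≈9,800.0) = $4,745,070.23
Minimum at tier 1 (EOQ₁): $4,725,671.58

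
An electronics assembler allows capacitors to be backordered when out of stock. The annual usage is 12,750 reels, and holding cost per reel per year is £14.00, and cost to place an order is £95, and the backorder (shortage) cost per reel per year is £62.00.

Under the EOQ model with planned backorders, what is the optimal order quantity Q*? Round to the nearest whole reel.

Basic EOQ = √(2·12,750·95/14) = 415.976
Backorder adjustment √((H+b)/b) = √((14+62)/62) = 1.1072
Q* = 415.976 × 1.1072 ≈ 460.55

461 reels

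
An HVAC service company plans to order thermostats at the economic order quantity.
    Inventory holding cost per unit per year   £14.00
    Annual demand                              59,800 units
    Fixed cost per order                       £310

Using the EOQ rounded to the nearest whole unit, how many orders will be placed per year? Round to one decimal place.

EOQ = √(2DS/H) = √(2 × 59,800 × 310 / 14)
    = √(2,648,285.71) ≈ 1,627.36 → Q = 1,627
N = D/Q = 59,800/1,627 ≈ 36.755 orders/yr

36.8 orders per year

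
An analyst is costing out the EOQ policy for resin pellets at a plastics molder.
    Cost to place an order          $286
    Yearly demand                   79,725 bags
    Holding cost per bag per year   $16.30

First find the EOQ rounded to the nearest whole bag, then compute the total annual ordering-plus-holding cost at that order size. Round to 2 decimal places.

EOQ = √(2DS/H) = √(2 × 79,725 × 286 / 16.3)
    = √(2,797,711.66) ≈ 1,672.64 → Q = 1,673 bags
Annual ordering cost = (D/Q)·S = (79,725/1,673) × 286 = $13,629.02
Annual holding cost  = (Q/2)·H = (1,673/2) × 16.3 = $13,634.95
Total = $13,629.02 + $13,634.95 = $27,263.97

$27,263.97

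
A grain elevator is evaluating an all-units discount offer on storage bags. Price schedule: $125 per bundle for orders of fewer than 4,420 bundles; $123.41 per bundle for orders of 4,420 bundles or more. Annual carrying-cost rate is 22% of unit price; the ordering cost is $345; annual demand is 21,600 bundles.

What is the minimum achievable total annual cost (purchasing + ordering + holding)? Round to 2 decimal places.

$2,720,245.00

H₁ = 22%×$125 = $27.5000;  H₂ = 22%×$123.41 = $27.1502
EOQ₁ = √(2×21,600×345/27.5000) = 736.18  (< 4,420, feasible at tier 1)
EOQ₂ = √(2×21,600×345/27.1502) = 740.91  (< 4,420 → use Q = 4,420 at tier-2 price)
TC(tier 1 (EOQ₁), Q≈736.2) = $2,720,245.00
TC(tier 2, Q≈4,420.0) = $2,727,343.91
Minimum at tier 1 (EOQ₁): $2,720,245.00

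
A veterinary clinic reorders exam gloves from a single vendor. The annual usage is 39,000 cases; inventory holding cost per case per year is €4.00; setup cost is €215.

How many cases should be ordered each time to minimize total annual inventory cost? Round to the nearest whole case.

Optimal lot size Q* = (2 × 39,000 × €215 / €4)^½ ≈ 2,047.56

2,048 cases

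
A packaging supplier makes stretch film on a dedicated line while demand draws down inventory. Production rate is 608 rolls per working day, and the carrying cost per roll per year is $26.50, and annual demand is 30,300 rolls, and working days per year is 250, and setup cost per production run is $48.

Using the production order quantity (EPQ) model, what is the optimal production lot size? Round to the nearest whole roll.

Daily demand d = 30,300/250 = 121.200; p = 608; 1 − d/p = 0.80066
EPQ = √(2DS / (H(1 − d/p)))
    = √(2 × 30,300 × 48 / (26.5 × 0.80066)) ≈ 370.26

370 rolls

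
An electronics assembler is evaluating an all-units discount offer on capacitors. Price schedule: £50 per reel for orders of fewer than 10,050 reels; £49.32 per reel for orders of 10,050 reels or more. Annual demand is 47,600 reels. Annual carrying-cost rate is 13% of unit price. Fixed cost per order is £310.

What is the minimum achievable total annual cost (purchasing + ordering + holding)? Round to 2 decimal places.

£2,381,318.55

H₁ = 13%×£50 = £6.5000;  H₂ = 13%×£49.32 = £6.4116
EOQ₁ = √(2×47,600×310/6.5000) = 2,130.80  (< 10,050, feasible at tier 1)
EOQ₂ = √(2×47,600×310/6.4116) = 2,145.44  (< 10,050 → use Q = 10,050 at tier-2 price)
TC(tier 1 (EOQ₁), Q≈2,130.8) = £2,393,850.20
TC(tier 2, Q≈10,050.0) = £2,381,318.55
Minimum at tier 2: £2,381,318.55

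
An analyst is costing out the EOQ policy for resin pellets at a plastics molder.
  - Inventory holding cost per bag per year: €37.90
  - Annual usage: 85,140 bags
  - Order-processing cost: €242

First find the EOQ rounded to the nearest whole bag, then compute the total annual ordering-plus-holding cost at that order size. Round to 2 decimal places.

EOQ = √(2DS/H) = √(2 × 85,140 × 242 / 37.9)
    = √(1,087,275.99) ≈ 1,042.73 → Q = 1,043 bags
Annual ordering cost = (D/Q)·S = (85,140/1,043) × 242 = €19,754.44
Annual holding cost  = (Q/2)·H = (1,043/2) × 37.9 = €19,764.85
Total = €19,754.44 + €19,764.85 = €39,519.29

€39,519.29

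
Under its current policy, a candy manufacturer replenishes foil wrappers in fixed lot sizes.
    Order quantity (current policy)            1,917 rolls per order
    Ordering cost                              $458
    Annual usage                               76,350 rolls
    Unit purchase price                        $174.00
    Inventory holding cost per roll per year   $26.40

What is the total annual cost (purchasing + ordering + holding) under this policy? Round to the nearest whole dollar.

Ordering: D/Q × S = 76,350/1,917 × $458 = $18,241.16
Holding:  Q/2 × H = 1,917/2 × $26.4 = $25,304.40
Purchase cost = D·C = 76,350 × 174 = $13,284,900.00
Total = $18,241.16 + $25,304.40 + $13,284,900.00 = $13,328,445.56

$13,328,446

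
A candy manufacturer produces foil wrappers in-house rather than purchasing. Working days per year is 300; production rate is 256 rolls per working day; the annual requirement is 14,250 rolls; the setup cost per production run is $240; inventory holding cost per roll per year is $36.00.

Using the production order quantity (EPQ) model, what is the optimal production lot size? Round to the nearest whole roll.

d = 14,250/300 = 47.5000 rolls/day;  effective holding cost H(1 − d/p) = 36·(1 − 47.5000/256) = 29.32031
Q* = √(2DS / H_eff) = √(2·14,250·240 / 29.32031) ≈ 483.00

483 rolls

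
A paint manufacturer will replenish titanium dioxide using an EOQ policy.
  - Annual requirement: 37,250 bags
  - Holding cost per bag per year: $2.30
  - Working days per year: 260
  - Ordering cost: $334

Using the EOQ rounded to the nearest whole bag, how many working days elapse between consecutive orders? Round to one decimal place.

23.0 days

Q* = √(2·D·S / H) = √(2·37,250·334 / 2.3) = √10,818,695.7 ≈ 3,289.18 → Q = 3,289 bags
Days between orders = 260 / (D/Q) = 260 / 11.326 ≈ 22.957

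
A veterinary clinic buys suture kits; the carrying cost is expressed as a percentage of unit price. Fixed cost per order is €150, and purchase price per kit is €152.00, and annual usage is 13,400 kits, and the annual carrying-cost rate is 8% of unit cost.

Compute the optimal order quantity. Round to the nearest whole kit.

575 kits

H = i·C = 0.08 × €152 = €12.1600 per kit-year
Q* = √(2·D·S / H) = √(2·13,400·150 / 12.16) = √330,592.1 ≈ 574.97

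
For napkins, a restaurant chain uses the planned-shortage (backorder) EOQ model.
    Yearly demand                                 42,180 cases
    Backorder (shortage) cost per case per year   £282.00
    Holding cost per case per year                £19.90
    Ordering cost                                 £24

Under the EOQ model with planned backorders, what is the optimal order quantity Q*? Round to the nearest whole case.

330 cases

Q* = √(2DS/H) · √((H + b)/b)
   = √(2 × 42,180 × 24 / 19.9) · √((19.9 + 282) / 282)
   = 318.968 × 1.0347 ≈ 330.03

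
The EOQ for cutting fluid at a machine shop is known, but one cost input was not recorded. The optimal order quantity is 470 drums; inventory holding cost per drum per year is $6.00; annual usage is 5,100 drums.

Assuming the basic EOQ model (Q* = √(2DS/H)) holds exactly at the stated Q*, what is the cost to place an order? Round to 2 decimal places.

Since Q* = (2DS/H)^½, squaring gives Q*²·H = 2DS.
S = Q²H / (2D) = 470² × 6 / (2 × 5,100) = 129.9412

$129.94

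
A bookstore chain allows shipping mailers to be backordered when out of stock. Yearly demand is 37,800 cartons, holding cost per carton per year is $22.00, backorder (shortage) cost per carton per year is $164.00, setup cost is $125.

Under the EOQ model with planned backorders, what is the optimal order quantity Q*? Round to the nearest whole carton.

698 cartons

Basic EOQ = √(2·37,800·125/22) = 655.397
Backorder adjustment √((H+b)/b) = √((22+164)/164) = 1.0650
Q* = 655.397 × 1.0650 ≈ 697.97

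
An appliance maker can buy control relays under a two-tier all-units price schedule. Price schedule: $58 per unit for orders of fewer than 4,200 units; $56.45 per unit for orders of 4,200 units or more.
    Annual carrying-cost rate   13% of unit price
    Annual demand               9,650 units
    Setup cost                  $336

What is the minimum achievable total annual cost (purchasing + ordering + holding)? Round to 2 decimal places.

H₁ = 13%×$58 = $7.5400;  H₂ = 13%×$56.45 = $7.3385
EOQ₁ = √(2×9,650×336/7.5400) = 927.39  (< 4,200, feasible at tier 1)
EOQ₂ = √(2×9,650×336/7.3385) = 940.04  (< 4,200 → use Q = 4,200 at tier-2 price)
TC(tier 1 (EOQ₁), Q≈927.4) = $566,692.52
TC(tier 2, Q≈4,200.0) = $560,925.35
Minimum at tier 2: $560,925.35

$560,925.35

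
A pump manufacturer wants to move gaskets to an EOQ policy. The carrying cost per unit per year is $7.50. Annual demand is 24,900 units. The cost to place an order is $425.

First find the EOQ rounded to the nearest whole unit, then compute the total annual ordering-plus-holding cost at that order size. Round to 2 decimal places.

Optimal lot size Q* = (2 × 24,900 × $425 / $7.5)^½ ≈ 1,679.88 → Q = 1,680 units
Orders/yr = 24,900/1,680 = 14.821; ordering cost = 14.821 × $425 = $6,299.11
Average inventory = 1,680/2 = 840; holding cost = 840 × $7.5 = $6,300.00
Total = $6,299.11 + $6,300.00 = $12,599.11

$12,599.11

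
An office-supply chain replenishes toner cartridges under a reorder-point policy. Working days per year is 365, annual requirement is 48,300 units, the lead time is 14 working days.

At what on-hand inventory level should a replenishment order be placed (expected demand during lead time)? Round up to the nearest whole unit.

1,853 units

Daily demand d = 48,300 / 365 = 132.329 units/day
Demand during lead time = 132.329 × 14 = 1,852.60
Reorder point = 1,852.60 → round up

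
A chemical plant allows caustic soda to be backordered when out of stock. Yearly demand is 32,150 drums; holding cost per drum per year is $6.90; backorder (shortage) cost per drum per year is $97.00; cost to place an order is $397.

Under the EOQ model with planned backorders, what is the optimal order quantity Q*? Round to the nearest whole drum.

Q* = √(2DS/H) · √((H + b)/b)
   = √(2 × 32,150 × 397 / 6.9) · √((6.9 + 97) / 97)
   = 1,923.429 × 1.0350 ≈ 1,990.66

1,991 drums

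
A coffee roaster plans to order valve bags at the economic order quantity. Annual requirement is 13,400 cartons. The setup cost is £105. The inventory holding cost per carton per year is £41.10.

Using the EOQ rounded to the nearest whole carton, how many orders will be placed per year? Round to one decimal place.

51.1 orders per year

EOQ = √(2DS/H) = √(2 × 13,400 × 105 / 41.1)
    = √(68,467.15) ≈ 261.66 → Q = 262
Orders per year = D/Q = 13,400 / 262 = 51.145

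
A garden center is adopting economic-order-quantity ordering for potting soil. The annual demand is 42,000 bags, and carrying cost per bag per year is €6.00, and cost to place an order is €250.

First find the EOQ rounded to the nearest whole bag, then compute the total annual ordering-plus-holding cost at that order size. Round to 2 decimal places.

EOQ = √(2DS/H) = √(2 × 42,000 × 250 / 6)
    = √(3,500,000.00) ≈ 1,870.83 → Q = 1,871 bags
Orders/yr = 42,000/1,871 = 22.448; ordering cost = 22.448 × €250 = €5,611.97
Average inventory = 1,871/2 = 935.5; holding cost = 935.5 × €6 = €5,613.00
Total = €5,611.97 + €5,613.00 = €11,224.97

€11,224.97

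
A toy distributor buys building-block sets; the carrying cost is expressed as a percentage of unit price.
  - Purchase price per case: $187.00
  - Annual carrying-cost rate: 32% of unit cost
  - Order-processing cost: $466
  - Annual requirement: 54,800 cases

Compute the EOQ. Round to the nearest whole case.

924 cases

Carrying cost H = $187 × 32% = $59.8400/case/yr
Optimal lot size Q* = (2 × 54,800 × $466 / $59.84)^½ ≈ 923.85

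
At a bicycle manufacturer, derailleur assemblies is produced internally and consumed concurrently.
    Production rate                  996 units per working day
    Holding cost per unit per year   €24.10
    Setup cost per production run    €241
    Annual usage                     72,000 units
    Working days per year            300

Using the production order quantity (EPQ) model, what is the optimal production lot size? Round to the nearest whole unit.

1,377 units

Daily demand d = 72,000/300 = 240.000; p = 996; 1 − d/p = 0.75904
EPQ = √(2DS / (H(1 − d/p)))
    = √(2 × 72,000 × 241 / (24.1 × 0.75904)) ≈ 1,377.37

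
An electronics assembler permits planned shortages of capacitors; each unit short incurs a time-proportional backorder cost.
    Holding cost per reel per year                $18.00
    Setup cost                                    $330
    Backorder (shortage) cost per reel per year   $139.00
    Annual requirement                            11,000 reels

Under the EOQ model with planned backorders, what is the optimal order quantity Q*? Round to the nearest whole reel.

Q* = √(2DS/H) · √((H + b)/b)
   = √(2 × 11,000 × 330 / 18) · √((18 + 139) / 139)
   = 635.085 × 1.0628 ≈ 674.95

675 reels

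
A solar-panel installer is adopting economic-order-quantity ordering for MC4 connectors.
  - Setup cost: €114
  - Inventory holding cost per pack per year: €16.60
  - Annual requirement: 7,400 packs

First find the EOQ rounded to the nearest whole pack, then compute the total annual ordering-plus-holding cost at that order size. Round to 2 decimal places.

Q* = √(2·D·S / H) = √(2·7,400·114 / 16.6) = √101,638.6 ≈ 318.81 → Q = 319 packs
Ordering: D/Q × S = 7,400/319 × €114 = €2,644.51
Holding:  Q/2 × H = 319/2 × €16.6 = €2,647.70
Total = €2,644.51 + €2,647.70 = €5,292.21

€5,292.21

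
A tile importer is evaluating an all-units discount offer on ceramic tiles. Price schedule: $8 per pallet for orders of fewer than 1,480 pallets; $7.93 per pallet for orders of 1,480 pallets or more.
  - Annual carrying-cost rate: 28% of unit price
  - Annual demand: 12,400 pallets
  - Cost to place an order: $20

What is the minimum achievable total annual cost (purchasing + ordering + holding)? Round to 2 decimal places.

$100,142.66

H₁ = 28%×$8 = $2.2400;  H₂ = 28%×$7.93 = $2.2204
EOQ₁ = √(2×12,400×20/2.2400) = 470.56  (< 1,480, feasible at tier 1)
EOQ₂ = √(2×12,400×20/2.2204) = 472.63  (< 1,480 → use Q = 1,480 at tier-2 price)
TC(tier 1 (EOQ₁), Q≈470.6) = $100,254.06
TC(tier 2, Q≈1,480.0) = $100,142.66
Minimum at tier 2: $100,142.66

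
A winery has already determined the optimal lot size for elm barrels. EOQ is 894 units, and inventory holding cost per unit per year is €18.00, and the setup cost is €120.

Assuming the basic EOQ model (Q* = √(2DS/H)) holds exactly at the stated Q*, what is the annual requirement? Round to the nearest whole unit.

Since Q* = (2DS/H)^½, squaring gives Q*²·H = 2DS.
D = Q²H / (2S) = 894² × 18 / (2 × 120) = 59,942.70

59,943 units per year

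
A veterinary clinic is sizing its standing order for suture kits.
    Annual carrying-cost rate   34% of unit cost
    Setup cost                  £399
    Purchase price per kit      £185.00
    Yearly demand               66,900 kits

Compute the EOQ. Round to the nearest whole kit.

H = i·C = 0.34 × £185 = £62.9000 per kit-year
Q* = √(2·D·S / H) = √(2·66,900·399 / 62.9) = √848,747.2 ≈ 921.27

921 kits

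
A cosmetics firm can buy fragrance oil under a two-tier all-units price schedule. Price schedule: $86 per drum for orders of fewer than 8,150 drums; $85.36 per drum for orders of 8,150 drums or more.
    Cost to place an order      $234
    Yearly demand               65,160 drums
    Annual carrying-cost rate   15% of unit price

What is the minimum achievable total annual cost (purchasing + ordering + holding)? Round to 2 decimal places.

$5,616,104.75

H₁ = 15%×$86 = $12.9000;  H₂ = 15%×$85.36 = $12.8040
EOQ₁ = √(2×65,160×234/12.9000) = 1,537.51  (< 8,150, feasible at tier 1)
EOQ₂ = √(2×65,160×234/12.8040) = 1,543.27  (< 8,150 → use Q = 8,150 at tier-2 price)
TC(tier 1 (EOQ₁), Q≈1,537.5) = $5,623,593.91
TC(tier 2, Q≈8,150.0) = $5,616,104.75
Minimum at tier 2: $5,616,104.75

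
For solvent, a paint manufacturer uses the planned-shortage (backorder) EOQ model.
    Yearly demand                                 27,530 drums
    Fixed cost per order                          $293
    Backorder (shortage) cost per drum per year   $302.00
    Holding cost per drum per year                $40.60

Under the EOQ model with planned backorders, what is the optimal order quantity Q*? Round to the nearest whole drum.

671 drums

Q* = √(2DS/H) · √((H + b)/b)
   = √(2 × 27,530 × 293 / 40.6) · √((40.6 + 302) / 302)
   = 630.360 × 1.0651 ≈ 671.40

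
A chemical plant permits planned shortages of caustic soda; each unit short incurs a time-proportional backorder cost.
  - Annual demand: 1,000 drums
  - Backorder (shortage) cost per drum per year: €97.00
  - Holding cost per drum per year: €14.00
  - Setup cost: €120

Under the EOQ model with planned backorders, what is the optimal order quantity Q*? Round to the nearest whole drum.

140 drums

Q* = √(2DS/H) · √((H + b)/b)
   = √(2 × 1,000 × 120 / 14) · √((14 + 97) / 97)
   = 130.931 × 1.0697 ≈ 140.06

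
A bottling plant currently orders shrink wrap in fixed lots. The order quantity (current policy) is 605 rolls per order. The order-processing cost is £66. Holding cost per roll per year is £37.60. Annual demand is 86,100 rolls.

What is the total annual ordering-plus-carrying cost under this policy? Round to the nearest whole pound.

£20,767

Ordering: D/Q × S = 86,100/605 × £66 = £9,392.73
Holding:  Q/2 × H = 605/2 × £37.6 = £11,374.00
Total = £9,392.73 + £11,374.00 = £20,766.73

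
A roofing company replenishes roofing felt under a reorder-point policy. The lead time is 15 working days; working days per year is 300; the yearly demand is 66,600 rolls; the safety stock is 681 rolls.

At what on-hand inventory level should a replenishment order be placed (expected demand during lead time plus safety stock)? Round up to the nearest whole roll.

Daily demand d = 66,600 / 300 = 222.000 rolls/day
Demand during lead time = 222.000 × 15 = 3,330.00
Reorder point = 3,330.00 + 681 = 4,011.00 → round up

4,011 rolls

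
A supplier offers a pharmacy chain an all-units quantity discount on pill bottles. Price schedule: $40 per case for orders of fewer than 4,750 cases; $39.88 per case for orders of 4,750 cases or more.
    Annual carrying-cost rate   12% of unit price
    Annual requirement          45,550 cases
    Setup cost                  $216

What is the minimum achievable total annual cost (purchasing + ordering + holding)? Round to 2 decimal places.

$1,829,971.13

H₁ = 12%×$40 = $4.8000;  H₂ = 12%×$39.88 = $4.7856
EOQ₁ = √(2×45,550×216/4.8000) = 2,024.72  (< 4,750, feasible at tier 1)
EOQ₂ = √(2×45,550×216/4.7856) = 2,027.77  (< 4,750 → use Q = 4,750 at tier-2 price)
TC(tier 1 (EOQ₁), Q≈2,024.7) = $1,831,718.67
TC(tier 2, Q≈4,750.0) = $1,829,971.13
Minimum at tier 2: $1,829,971.13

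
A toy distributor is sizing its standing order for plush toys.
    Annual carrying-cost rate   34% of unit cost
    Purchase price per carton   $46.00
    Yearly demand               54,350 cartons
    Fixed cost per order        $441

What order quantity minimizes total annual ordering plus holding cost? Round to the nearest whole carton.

1,751 cartons

Carrying cost H = $46 × 34% = $15.6400/carton/yr
EOQ = √(2DS/H) = √(2 × 54,350 × 441 / 15.64)
    = √(3,065,006.39) ≈ 1,750.72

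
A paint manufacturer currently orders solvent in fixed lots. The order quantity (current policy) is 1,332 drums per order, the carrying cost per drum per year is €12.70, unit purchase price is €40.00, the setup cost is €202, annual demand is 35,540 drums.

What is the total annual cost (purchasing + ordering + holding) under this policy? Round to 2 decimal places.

Orders/yr = 35,540/1,332 = 26.682; ordering cost = 26.682 × €202 = €5,389.70
Average inventory = 1,332/2 = 666; holding cost = 666 × €12.7 = €8,458.20
Purchase cost = D·C = 35,540 × 40 = €1,421,600.00
Total = €5,389.70 + €8,458.20 + €1,421,600.00 = €1,435,447.90

€1,435,447.90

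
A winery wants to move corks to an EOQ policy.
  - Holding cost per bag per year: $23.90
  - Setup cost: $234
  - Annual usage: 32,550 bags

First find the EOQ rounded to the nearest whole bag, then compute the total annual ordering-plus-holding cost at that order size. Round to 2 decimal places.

$19,080.84

EOQ = √(2DS/H) = √(2 × 32,550 × 234 / 23.9)
    = √(637,380.75) ≈ 798.36 → Q = 798 bags
Ordering: D/Q × S = 32,550/798 × $234 = $9,544.74
Holding:  Q/2 × H = 798/2 × $23.9 = $9,536.10
Total = $9,544.74 + $9,536.10 = $19,080.84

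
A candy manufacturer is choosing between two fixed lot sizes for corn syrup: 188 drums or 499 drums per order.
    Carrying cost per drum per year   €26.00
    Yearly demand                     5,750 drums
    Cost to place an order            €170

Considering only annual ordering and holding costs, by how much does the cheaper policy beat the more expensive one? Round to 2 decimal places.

TC(Q) = (D/Q)S + (Q/2)H
TC(188) = (5,750/188)×170 + (188/2)×26 = €7,643.47
TC(499) = (5,750/499)×170 + (499/2)×26 = €8,445.92
Cheaper: Q = 188.  Difference = €802.45

€802.45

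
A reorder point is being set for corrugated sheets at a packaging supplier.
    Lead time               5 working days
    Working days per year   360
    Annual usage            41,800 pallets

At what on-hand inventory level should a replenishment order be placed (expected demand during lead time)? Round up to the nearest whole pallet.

581 pallets

Daily demand d = 41,800 / 360 = 116.111 pallets/day
Demand during lead time = 116.111 × 5 = 580.56
Reorder point = 580.56 → round up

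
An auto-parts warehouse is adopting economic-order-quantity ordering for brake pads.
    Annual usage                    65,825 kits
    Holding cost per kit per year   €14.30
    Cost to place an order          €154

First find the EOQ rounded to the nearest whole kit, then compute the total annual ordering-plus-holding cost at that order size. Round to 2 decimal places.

Q* = √(2·D·S / H) = √(2·65,825·154 / 14.3) = √1,417,769.2 ≈ 1,190.70 → Q = 1,191 kits
Ordering: D/Q × S = 65,825/1,191 × €154 = €8,511.38
Holding:  Q/2 × H = 1,191/2 × €14.3 = €8,515.65
Total = €8,511.38 + €8,515.65 = €17,027.03

€17,027.03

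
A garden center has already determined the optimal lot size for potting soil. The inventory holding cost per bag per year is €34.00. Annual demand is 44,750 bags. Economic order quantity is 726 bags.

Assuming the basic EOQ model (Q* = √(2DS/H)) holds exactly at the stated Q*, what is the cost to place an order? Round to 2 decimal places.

€200.23

Since Q* = (2DS/H)^½, squaring gives Q*²·H = 2DS.
S = Q²H / (2D) = 726² × 34 / (2 × 44,750) = 200.2300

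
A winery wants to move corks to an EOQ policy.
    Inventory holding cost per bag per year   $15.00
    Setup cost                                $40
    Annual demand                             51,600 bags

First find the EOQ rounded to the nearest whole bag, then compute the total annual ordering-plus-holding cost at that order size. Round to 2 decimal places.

$7,868.93

EOQ = √(2DS/H) = √(2 × 51,600 × 40 / 15)
    = √(275,200.00) ≈ 524.60 → Q = 525 bags
Annual ordering cost = (D/Q)·S = (51,600/525) × 40 = $3,931.43
Annual holding cost  = (Q/2)·H = (525/2) × 15 = $3,937.50
Total = $3,931.43 + $3,937.50 = $7,868.93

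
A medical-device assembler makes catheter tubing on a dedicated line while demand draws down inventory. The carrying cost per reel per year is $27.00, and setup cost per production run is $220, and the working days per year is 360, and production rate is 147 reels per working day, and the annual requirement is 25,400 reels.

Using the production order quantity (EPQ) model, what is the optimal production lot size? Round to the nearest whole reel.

d = 25,400/360 = 70.5556 reels/day;  effective holding cost H(1 − d/p) = 27·(1 − 70.5556/147) = 14.04082
Q* = √(2DS / H_eff) = √(2·25,400·220 / 14.04082) ≈ 892.17

892 reels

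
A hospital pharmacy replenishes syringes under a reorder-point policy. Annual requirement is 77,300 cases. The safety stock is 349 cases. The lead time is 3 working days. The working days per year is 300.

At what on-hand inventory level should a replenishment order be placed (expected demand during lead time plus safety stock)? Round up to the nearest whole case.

Daily demand d = 77,300 / 300 = 257.667 cases/day
Demand during lead time = 257.667 × 3 = 773.00
Reorder point = 773.00 + 349 = 1,122.00 → round up

1,122 cases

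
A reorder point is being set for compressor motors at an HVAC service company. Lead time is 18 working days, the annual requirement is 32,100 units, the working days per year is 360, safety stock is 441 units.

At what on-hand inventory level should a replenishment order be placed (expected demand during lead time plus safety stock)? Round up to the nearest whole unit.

Daily demand d = 32,100 / 360 = 89.167 units/day
Demand during lead time = 89.167 × 18 = 1,605.00
Reorder point = 1,605.00 + 441 = 2,046.00 → round up

2,046 units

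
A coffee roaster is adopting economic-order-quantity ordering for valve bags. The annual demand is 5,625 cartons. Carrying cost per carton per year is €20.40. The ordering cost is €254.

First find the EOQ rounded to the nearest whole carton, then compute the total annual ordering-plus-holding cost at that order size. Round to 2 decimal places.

€7,634.99

EOQ = √(2DS/H) = √(2 × 5,625 × 254 / 20.4)
    = √(140,073.53) ≈ 374.26 → Q = 374 cartons
Ordering: D/Q × S = 5,625/374 × €254 = €3,820.19
Holding:  Q/2 × H = 374/2 × €20.4 = €3,814.80
Total = €3,820.19 + €3,814.80 = €7,634.99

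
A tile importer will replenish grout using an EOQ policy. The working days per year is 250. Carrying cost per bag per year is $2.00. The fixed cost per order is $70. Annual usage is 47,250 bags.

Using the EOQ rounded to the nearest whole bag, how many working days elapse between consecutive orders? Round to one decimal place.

9.6 days

EOQ = √(2DS/H) = √(2 × 47,250 × 70 / 2)
    = √(3,307,500.00) ≈ 1,818.65 → Q = 1,819 bags
Cycle time = (working days × Q)/D = (250 × 1,819) / 47,250 = 9.624 days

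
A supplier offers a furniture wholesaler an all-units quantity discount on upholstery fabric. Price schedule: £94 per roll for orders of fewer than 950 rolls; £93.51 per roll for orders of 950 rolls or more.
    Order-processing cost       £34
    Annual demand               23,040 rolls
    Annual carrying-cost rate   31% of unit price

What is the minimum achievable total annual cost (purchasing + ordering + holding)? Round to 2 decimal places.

£2,169,064.34

H₁ = 31%×£94 = £29.1400;  H₂ = 31%×£93.51 = £28.9881
EOQ₁ = √(2×23,040×34/29.1400) = 231.87  (< 950, feasible at tier 1)
EOQ₂ = √(2×23,040×34/28.9881) = 232.48  (< 950 → use Q = 950 at tier-2 price)
TC(tier 1 (EOQ₁), Q≈231.9) = £2,172,516.79
TC(tier 2, Q≈950.0) = £2,169,064.34
Minimum at tier 2: £2,169,064.34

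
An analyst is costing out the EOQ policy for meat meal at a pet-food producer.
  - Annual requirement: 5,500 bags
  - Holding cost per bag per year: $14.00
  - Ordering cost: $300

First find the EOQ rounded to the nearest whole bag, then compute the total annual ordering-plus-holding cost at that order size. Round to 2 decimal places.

$6,797.06

Optimal lot size Q* = (2 × 5,500 × $300 / $14)^½ ≈ 485.50 → Q = 486 bags
Orders/yr = 5,500/486 = 11.317; ordering cost = 11.317 × $300 = $3,395.06
Average inventory = 486/2 = 243; holding cost = 243 × $14 = $3,402.00
Total = $3,395.06 + $3,402.00 = $6,797.06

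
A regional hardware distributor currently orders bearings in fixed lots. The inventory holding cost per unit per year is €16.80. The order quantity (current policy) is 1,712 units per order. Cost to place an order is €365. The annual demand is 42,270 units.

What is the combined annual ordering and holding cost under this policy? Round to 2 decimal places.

Ordering: D/Q × S = 42,270/1,712 × €365 = €9,012.00
Holding:  Q/2 × H = 1,712/2 × €16.8 = €14,380.80
Total = €9,012.00 + €14,380.80 = €23,392.80

€23,392.80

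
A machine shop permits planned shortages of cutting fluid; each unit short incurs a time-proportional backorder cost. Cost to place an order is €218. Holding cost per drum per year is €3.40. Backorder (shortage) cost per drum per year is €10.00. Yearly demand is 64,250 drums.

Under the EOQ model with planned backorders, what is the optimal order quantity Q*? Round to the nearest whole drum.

3,323 drums

Basic EOQ = √(2·64,250·218/3.4) = 2,870.386
Backorder adjustment √((H+b)/b) = √((3.4+10)/10) = 1.1576
Q* = 2,870.386 × 1.1576 ≈ 3,322.71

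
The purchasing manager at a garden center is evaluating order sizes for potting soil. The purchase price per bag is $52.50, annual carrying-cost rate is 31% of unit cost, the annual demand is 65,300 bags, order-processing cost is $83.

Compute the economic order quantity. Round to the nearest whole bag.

Holding cost per bag per year: H = 31% × $52.5 = $16.2750
Optimal lot size Q* = (2 × 65,300 × $83 / $16.275)^½ ≈ 816.11

816 bags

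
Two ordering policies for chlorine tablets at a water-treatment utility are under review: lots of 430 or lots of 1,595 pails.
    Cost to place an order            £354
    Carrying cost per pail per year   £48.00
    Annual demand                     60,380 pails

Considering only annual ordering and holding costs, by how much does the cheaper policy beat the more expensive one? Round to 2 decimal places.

TC(Q) = (D/Q)S + (Q/2)H
TC(430) = (60,380/430)×354 + (430/2)×48 = £60,028.19
TC(1,595) = (60,380/1,595)×354 + (1,595/2)×48 = £51,680.95
Lots of 1,595 are cheaper by £8,347.23.

£8,347.23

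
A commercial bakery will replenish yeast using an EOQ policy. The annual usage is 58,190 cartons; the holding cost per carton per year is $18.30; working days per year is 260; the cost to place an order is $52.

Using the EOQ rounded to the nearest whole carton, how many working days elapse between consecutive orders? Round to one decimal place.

EOQ = √(2DS/H) = √(2 × 58,190 × 52 / 18.3)
    = √(330,697.27) ≈ 575.06 → Q = 575 cartons
T = Q/D × 260 days = 575/58,190 × 260 = 2.569 days

2.6 days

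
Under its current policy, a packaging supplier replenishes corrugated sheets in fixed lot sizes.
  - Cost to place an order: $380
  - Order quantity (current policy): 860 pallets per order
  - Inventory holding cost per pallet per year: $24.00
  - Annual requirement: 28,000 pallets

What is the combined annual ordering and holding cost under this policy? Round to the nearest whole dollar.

Annual ordering cost = (D/Q)·S = (28,000/860) × 380 = $12,372.09
Annual holding cost  = (Q/2)·H = (860/2) × 24 = $10,320.00
Total = $12,372.09 + $10,320.00 = $22,692.09

$22,692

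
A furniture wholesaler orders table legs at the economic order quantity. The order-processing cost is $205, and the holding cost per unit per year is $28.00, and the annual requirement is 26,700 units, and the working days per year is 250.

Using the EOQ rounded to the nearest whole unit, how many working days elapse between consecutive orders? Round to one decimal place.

5.9 days

Q* = √(2·D·S / H) = √(2·26,700·205 / 28) = √390,964.3 ≈ 625.27 → Q = 625 units
T = Q/D × 250 days = 625/26,700 × 250 = 5.852 days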